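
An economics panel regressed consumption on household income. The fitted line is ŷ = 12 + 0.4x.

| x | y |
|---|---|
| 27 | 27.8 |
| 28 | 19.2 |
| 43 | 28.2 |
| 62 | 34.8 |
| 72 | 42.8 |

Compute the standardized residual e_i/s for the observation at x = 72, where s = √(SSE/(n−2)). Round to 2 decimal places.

0.49

x=27: ŷ = 12 + 0.4·27 = 22.8; e = 27.8 − 22.8 = 5
x=28: ŷ = 12 + 0.4·28 = 23.2; e = 19.2 − 23.2 = -4
x=43: ŷ = 12 + 0.4·43 = 29.2; e = 28.2 − 29.2 = -1
x=62: ŷ = 12 + 0.4·62 = 36.8; e = 34.8 − 36.8 = -2
x=72: ŷ = 12 + 0.4·72 = 40.8; e = 42.8 − 40.8 = 2
SSE = 25 + 16 + 1 + 4 + 4 = 50
s = √(50/3) = 4.08248
e/s = 2 / 4.08248 = 0.49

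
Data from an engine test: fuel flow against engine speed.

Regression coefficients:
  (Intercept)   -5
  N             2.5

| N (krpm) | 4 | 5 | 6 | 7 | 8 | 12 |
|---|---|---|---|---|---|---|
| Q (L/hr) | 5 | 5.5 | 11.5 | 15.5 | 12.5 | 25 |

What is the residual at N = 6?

r = 1.5

Q̂ = -5 + 2.5·6 = 10
r = 11.5 − 10 = 1.5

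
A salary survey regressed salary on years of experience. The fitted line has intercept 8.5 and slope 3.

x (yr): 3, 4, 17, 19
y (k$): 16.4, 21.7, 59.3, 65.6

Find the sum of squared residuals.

x=3: ŷ = 8.5 + 3·3 = 17.5; r = 16.4 − 17.5 = -1.1
x=4: ŷ = 8.5 + 3·4 = 20.5; r = 21.7 − 20.5 = 1.2
x=17: ŷ = 8.5 + 3·17 = 59.5; r = 59.3 − 59.5 = -0.2
x=19: ŷ = 8.5 + 3·19 = 65.5; r = 65.6 − 65.5 = 0.1
SSE = 1.21 + 1.44 + 0.04 + 0.01 = 2.7

SSE = 2.7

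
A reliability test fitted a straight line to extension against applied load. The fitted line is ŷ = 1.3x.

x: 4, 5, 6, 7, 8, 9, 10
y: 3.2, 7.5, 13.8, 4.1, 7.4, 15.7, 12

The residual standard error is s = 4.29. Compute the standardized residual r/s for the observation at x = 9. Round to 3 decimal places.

0.932

ŷ = 1.3·9 = 11.7
r = 15.7 − 11.7 = 4
r/s = 4 / 4.29 = 0.932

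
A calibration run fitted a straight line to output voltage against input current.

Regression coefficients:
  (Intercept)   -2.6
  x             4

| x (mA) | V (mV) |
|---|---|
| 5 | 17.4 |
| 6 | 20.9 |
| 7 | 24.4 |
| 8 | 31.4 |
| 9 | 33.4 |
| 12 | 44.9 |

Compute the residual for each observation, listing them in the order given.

0, -0.5, -1, 2, 0, -0.5

x=5: ŷ = -2.6 + 4·5 = 17.4; e = 17.4 − 17.4 = 0
x=6: ŷ = -2.6 + 4·6 = 21.4; e = 20.9 − 21.4 = -0.5
x=7: ŷ = -2.6 + 4·7 = 25.4; e = 24.4 − 25.4 = -1
x=8: ŷ = -2.6 + 4·8 = 29.4; e = 31.4 − 29.4 = 2
x=9: ŷ = -2.6 + 4·9 = 33.4; e = 33.4 − 33.4 = 0
x=12: ŷ = -2.6 + 4·12 = 45.4; e = 44.9 − 45.4 = -0.5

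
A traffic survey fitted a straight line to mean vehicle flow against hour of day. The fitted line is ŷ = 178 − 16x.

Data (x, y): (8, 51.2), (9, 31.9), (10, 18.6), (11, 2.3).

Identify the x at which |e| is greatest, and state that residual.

x = 9, e = -2.1

x=8: ŷ = 178 − 16·8 = 50; e = 51.2 − 50 = 1.2
x=9: ŷ = 178 − 16·9 = 34; e = 31.9 − 34 = -2.1
x=10: ŷ = 178 − 16·10 = 18; e = 18.6 − 18 = 0.6
x=11: ŷ = 178 − 16·11 = 2; e = 2.3 − 2 = 0.3
Largest |e| is 2.1 at x = 9, residual -2.1.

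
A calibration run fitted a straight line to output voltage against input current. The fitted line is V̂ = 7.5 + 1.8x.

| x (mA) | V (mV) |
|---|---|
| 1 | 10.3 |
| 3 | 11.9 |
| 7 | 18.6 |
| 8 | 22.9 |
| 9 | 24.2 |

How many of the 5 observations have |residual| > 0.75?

4

x=1: V̂ = 7.5 + 1.8·1 = 9.3; e = 10.3 − 9.3 = 1
x=3: V̂ = 7.5 + 1.8·3 = 12.9; e = 11.9 − 12.9 = -1
x=7: V̂ = 7.5 + 1.8·7 = 20.1; e = 18.6 − 20.1 = -1.5
x=8: V̂ = 7.5 + 1.8·8 = 21.9; e = 22.9 − 21.9 = 1
x=9: V̂ = 7.5 + 1.8·9 = 23.7; e = 24.2 − 23.7 = 0.5
|e| > 0.75: x=1 (|e|=1), x=3 (|e|=1), x=7 (|e|=1.5), x=8 (|e|=1) → 4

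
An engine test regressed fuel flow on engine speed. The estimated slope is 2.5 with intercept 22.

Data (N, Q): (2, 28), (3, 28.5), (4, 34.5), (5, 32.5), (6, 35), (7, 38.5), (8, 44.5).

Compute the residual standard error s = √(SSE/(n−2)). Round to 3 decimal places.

s = 2.168

N=2: Q̂ = 22 + 2.5·2 = 27; r = 28 − 27 = 1
N=3: Q̂ = 22 + 2.5·3 = 29.5; r = 28.5 − 29.5 = -1
N=4: Q̂ = 22 + 2.5·4 = 32; r = 34.5 − 32 = 2.5
N=5: Q̂ = 22 + 2.5·5 = 34.5; r = 32.5 − 34.5 = -2
N=6: Q̂ = 22 + 2.5·6 = 37; r = 35 − 37 = -2
N=7: Q̂ = 22 + 2.5·7 = 39.5; r = 38.5 − 39.5 = -1
N=8: Q̂ = 22 + 2.5·8 = 42; r = 44.5 − 42 = 2.5
SSE = 1 + 1 + 6.25 + 4 + 4 + 1 + 6.25 = 23.5
s = √(23.5/5) = √4.7 ≈ 2.168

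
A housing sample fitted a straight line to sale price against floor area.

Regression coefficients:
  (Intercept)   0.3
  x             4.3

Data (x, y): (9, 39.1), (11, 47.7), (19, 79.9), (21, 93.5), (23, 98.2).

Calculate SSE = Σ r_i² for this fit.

SSE = 13.84

x=9: ŷ = 0.3 + 4.3·9 = 39; r = 39.1 − 39 = 0.1
x=11: ŷ = 0.3 + 4.3·11 = 47.6; r = 47.7 − 47.6 = 0.1
x=19: ŷ = 0.3 + 4.3·19 = 82; r = 79.9 − 82 = -2.1
x=21: ŷ = 0.3 + 4.3·21 = 90.6; r = 93.5 − 90.6 = 2.9
x=23: ŷ = 0.3 + 4.3·23 = 99.2; r = 98.2 − 99.2 = -1
SSE = 0.01 + 0.01 + 4.41 + 8.41 + 1 = 13.84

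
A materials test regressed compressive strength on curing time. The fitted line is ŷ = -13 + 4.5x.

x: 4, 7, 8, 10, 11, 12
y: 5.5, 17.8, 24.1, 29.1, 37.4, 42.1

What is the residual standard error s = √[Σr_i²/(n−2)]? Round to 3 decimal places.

s = 1.759

x=4: ŷ = -13 + 4.5·4 = 5; r = 5.5 − 5 = 0.5
x=7: ŷ = -13 + 4.5·7 = 18.5; r = 17.8 − 18.5 = -0.7
x=8: ŷ = -13 + 4.5·8 = 23; r = 24.1 − 23 = 1.1
x=10: ŷ = -13 + 4.5·10 = 32; r = 29.1 − 32 = -2.9
x=11: ŷ = -13 + 4.5·11 = 36.5; r = 37.4 − 36.5 = 0.9
x=12: ŷ = -13 + 4.5·12 = 41; r = 42.1 − 41 = 1.1
SSE = 0.25 + 0.49 + 1.21 + 8.41 + 0.81 + 1.21 = 12.38
s = √(12.38/4) = √3.095 ≈ 1.759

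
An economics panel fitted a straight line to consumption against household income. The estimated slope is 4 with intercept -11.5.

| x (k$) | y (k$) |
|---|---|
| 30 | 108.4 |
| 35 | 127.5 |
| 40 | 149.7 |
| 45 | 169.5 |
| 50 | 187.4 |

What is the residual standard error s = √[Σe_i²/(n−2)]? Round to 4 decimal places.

s = 1.2463

x=30: ŷ = -11.5 + 4·30 = 108.5; e = 108.4 − 108.5 = -0.1
x=35: ŷ = -11.5 + 4·35 = 128.5; e = 127.5 − 128.5 = -1
x=40: ŷ = -11.5 + 4·40 = 148.5; e = 149.7 − 148.5 = 1.2
x=45: ŷ = -11.5 + 4·45 = 168.5; e = 169.5 − 168.5 = 1
x=50: ŷ = -11.5 + 4·50 = 188.5; e = 187.4 − 188.5 = -1.1
SSE = 0.01 + 1 + 1.44 + 1 + 1.21 = 4.66
s = √(4.66/3) = √1.55333 ≈ 1.2463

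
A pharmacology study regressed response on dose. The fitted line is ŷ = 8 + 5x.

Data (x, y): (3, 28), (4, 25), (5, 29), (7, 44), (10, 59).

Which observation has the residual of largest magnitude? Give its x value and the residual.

x = 3, e = 5

x=3: ŷ = 8 + 5·3 = 23; e = 28 − 23 = 5
x=4: ŷ = 8 + 5·4 = 28; e = 25 − 28 = -3
x=5: ŷ = 8 + 5·5 = 33; e = 29 − 33 = -4
x=7: ŷ = 8 + 5·7 = 43; e = 44 − 43 = 1
x=10: ŷ = 8 + 5·10 = 58; e = 59 − 58 = 1
Largest |e| is 5 at x = 3, residual 5.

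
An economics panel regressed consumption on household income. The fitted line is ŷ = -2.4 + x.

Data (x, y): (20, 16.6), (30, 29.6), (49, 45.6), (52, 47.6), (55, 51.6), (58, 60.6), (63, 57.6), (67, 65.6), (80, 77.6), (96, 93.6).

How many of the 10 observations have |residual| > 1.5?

x=20: ŷ = -2.4 + 20 = 17.6; r = 16.6 − 17.6 = -1
x=30: ŷ = -2.4 + 30 = 27.6; r = 29.6 − 27.6 = 2
x=49: ŷ = -2.4 + 49 = 46.6; r = 45.6 − 46.6 = -1
x=52: ŷ = -2.4 + 52 = 49.6; r = 47.6 − 49.6 = -2
x=55: ŷ = -2.4 + 55 = 52.6; r = 51.6 − 52.6 = -1
x=58: ŷ = -2.4 + 58 = 55.6; r = 60.6 − 55.6 = 5
x=63: ŷ = -2.4 + 63 = 60.6; r = 57.6 − 60.6 = -3
x=67: ŷ = -2.4 + 67 = 64.6; r = 65.6 − 64.6 = 1
x=80: ŷ = -2.4 + 80 = 77.6; r = 77.6 − 77.6 = 0
x=96: ŷ = -2.4 + 96 = 93.6; r = 93.6 − 93.6 = 0
|r| > 1.5: x=30 (|r|=2), x=52 (|r|=2), x=58 (|r|=5), x=63 (|r|=3) → 4

4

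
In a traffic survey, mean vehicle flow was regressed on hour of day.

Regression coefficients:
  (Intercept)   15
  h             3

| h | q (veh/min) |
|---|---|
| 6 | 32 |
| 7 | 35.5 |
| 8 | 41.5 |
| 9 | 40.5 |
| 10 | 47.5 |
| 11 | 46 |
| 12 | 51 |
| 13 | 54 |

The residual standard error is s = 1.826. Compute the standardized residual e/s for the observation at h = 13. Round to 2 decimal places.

ŷ = 15 + 3·13 = 54
e = 54 − 54 = 0
e/s = 0 / 1.826 = 0.00

0.00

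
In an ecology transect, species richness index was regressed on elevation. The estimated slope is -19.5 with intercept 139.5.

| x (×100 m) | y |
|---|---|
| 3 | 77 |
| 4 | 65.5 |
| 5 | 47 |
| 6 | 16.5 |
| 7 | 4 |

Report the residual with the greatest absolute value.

e = -6

x=3: ŷ = 139.5 − 19.5·3 = 81; e = 77 − 81 = -4
x=4: ŷ = 139.5 − 19.5·4 = 61.5; e = 65.5 − 61.5 = 4
x=5: ŷ = 139.5 − 19.5·5 = 42; e = 47 − 42 = 5
x=6: ŷ = 139.5 − 19.5·6 = 22.5; e = 16.5 − 22.5 = -6
x=7: ŷ = 139.5 − 19.5·7 = 3; e = 4 − 3 = 1
Largest |e| is 6 at x = 6, residual -6.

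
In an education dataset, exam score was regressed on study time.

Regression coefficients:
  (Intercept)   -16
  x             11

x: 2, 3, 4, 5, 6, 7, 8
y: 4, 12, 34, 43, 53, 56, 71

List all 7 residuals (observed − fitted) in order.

-2, -5, 6, 4, 3, -5, -1

x=2: ŷ = -16 + 11·2 = 6; e = 4 − 6 = -2
x=3: ŷ = -16 + 11·3 = 17; e = 12 − 17 = -5
x=4: ŷ = -16 + 11·4 = 28; e = 34 − 28 = 6
x=5: ŷ = -16 + 11·5 = 39; e = 43 − 39 = 4
x=6: ŷ = -16 + 11·6 = 50; e = 53 − 50 = 3
x=7: ŷ = -16 + 11·7 = 61; e = 56 − 61 = -5
x=8: ŷ = -16 + 11·8 = 72; e = 71 − 72 = -1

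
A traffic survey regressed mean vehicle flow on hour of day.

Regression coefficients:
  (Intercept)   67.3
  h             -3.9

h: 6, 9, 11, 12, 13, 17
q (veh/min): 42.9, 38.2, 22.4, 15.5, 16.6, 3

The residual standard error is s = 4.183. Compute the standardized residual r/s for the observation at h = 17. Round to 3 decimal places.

0.478

ŷ = 67.3 − 3.9·17 = 1
r = 3 − 1 = 2
r/s = 2 / 4.183 = 0.478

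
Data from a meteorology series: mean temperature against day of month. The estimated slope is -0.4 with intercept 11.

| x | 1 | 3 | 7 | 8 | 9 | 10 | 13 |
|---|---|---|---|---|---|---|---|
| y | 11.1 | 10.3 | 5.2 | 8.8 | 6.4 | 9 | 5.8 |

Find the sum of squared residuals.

SSE = 15.5

x=1: ŷ = 11 − 0.4·1 = 10.6; e = 11.1 − 10.6 = 0.5
x=3: ŷ = 11 − 0.4·3 = 9.8; e = 10.3 − 9.8 = 0.5
x=7: ŷ = 11 − 0.4·7 = 8.2; e = 5.2 − 8.2 = -3
x=8: ŷ = 11 − 0.4·8 = 7.8; e = 8.8 − 7.8 = 1
x=9: ŷ = 11 − 0.4·9 = 7.4; e = 6.4 − 7.4 = -1
x=10: ŷ = 11 − 0.4·10 = 7; e = 9 − 7 = 2
x=13: ŷ = 11 − 0.4·13 = 5.8; e = 5.8 − 5.8 = 0
SSE = 0.25 + 0.25 + 9 + 1 + 1 + 4 + 0 = 15.5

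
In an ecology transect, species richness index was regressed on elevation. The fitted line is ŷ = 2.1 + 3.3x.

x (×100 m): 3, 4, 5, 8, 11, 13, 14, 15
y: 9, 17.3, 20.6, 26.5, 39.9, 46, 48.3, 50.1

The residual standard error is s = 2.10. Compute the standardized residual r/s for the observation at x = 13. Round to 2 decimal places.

ŷ = 2.1 + 3.3·13 = 45
r = 46 − 45 = 1
r/s = 1 / 2.10 = 0.48

0.48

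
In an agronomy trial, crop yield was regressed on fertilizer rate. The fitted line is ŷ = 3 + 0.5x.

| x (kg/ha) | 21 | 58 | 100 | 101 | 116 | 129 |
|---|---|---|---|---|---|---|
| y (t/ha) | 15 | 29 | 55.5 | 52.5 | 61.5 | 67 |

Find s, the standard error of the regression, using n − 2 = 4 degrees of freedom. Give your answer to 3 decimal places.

x=21: ŷ = 3 + 0.5·21 = 13.5; e = 15 − 13.5 = 1.5
x=58: ŷ = 3 + 0.5·58 = 32; e = 29 − 32 = -3
x=100: ŷ = 3 + 0.5·100 = 53; e = 55.5 − 53 = 2.5
x=101: ŷ = 3 + 0.5·101 = 53.5; e = 52.5 − 53.5 = -1
x=116: ŷ = 3 + 0.5·116 = 61; e = 61.5 − 61 = 0.5
x=129: ŷ = 3 + 0.5·129 = 67.5; e = 67 − 67.5 = -0.5
SSE = 2.25 + 9 + 6.25 + 1 + 0.25 + 0.25 = 19
s = √(19/4) = √4.75 ≈ 2.179

s = 2.179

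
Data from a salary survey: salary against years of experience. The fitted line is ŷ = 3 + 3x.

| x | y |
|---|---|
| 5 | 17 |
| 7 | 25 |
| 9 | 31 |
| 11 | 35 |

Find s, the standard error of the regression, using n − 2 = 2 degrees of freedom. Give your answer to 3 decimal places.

x=5: ŷ = 3 + 3·5 = 18; r = 17 − 18 = -1
x=7: ŷ = 3 + 3·7 = 24; r = 25 − 24 = 1
x=9: ŷ = 3 + 3·9 = 30; r = 31 − 30 = 1
x=11: ŷ = 3 + 3·11 = 36; r = 35 − 36 = -1
SSE = 1 + 1 + 1 + 1 = 4
s = √(4/2) = √2 ≈ 1.414

s = 1.414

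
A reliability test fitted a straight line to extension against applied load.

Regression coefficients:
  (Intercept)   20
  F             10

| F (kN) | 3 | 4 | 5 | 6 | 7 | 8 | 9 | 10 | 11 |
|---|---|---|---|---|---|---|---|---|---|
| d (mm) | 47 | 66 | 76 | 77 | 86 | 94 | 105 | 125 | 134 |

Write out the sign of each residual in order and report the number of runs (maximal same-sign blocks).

F=3: ŷ = 20 + 10·3 = 50; r = 47 − 50 = -3
F=4: ŷ = 20 + 10·4 = 60; r = 66 − 60 = 6
F=5: ŷ = 20 + 10·5 = 70; r = 76 − 70 = 6
F=6: ŷ = 20 + 10·6 = 80; r = 77 − 80 = -3
F=7: ŷ = 20 + 10·7 = 90; r = 86 − 90 = -4
F=8: ŷ = 20 + 10·8 = 100; r = 94 − 100 = -6
F=9: ŷ = 20 + 10·9 = 110; r = 105 − 110 = -5
F=10: ŷ = 20 + 10·10 = 120; r = 125 − 120 = 5
F=11: ŷ = 20 + 10·11 = 130; r = 134 − 130 = 4
Signs: − + + − − − − + +
Runs: −×1, +×2, −×4, +×2 → 4

4 runs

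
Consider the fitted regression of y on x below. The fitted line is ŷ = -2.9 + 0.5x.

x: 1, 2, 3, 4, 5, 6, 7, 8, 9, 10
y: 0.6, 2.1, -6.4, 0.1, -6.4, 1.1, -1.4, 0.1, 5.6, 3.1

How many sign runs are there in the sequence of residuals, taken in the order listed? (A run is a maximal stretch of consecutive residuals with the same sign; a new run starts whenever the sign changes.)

7 runs

x=1: ŷ = -2.9 + 0.5·1 = -2.4; e = 0.6 − (-2.4) = 3
x=2: ŷ = -2.9 + 0.5·2 = -1.9; e = 2.1 − (-1.9) = 4
x=3: ŷ = -2.9 + 0.5·3 = -1.4; e = -6.4 − (-1.4) = -5
x=4: ŷ = -2.9 + 0.5·4 = -0.9; e = 0.1 − (-0.9) = 1
x=5: ŷ = -2.9 + 0.5·5 = -0.4; e = -6.4 − (-0.4) = -6
x=6: ŷ = -2.9 + 0.5·6 = 0.1; e = 1.1 − 0.1 = 1
x=7: ŷ = -2.9 + 0.5·7 = 0.6; e = -1.4 − 0.6 = -2
x=8: ŷ = -2.9 + 0.5·8 = 1.1; e = 0.1 − 1.1 = -1
x=9: ŷ = -2.9 + 0.5·9 = 1.6; e = 5.6 − 1.6 = 4
x=10: ŷ = -2.9 + 0.5·10 = 2.1; e = 3.1 − 2.1 = 1
Signs: + + − + − + − − + +
Runs: +×2, −×1, +×1, −×1, +×1, −×2, +×2 → 7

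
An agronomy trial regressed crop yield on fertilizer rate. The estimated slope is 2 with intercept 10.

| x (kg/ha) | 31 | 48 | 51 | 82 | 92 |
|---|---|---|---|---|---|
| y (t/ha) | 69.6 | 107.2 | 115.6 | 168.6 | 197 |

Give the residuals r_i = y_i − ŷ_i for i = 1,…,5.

x=31: ŷ = 10 + 2·31 = 72; r = 69.6 − 72 = -2.4
x=48: ŷ = 10 + 2·48 = 106; r = 107.2 − 106 = 1.2
x=51: ŷ = 10 + 2·51 = 112; r = 115.6 − 112 = 3.6
x=82: ŷ = 10 + 2·82 = 174; r = 168.6 − 174 = -5.4
x=92: ŷ = 10 + 2·92 = 194; r = 197 − 194 = 3

-2.4, 1.2, 3.6, -5.4, 3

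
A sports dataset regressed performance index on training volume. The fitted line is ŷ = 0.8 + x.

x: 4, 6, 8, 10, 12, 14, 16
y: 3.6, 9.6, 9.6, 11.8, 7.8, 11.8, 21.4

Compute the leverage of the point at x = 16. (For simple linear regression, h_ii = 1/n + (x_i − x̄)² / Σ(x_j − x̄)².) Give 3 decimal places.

x̄ = (4 + 6 + 8 + 10 + 12 + 14 + 16)/7 = 10
Σ(x − x̄)² = 36 + 16 + 4 + 0 + 4 + 16 + 36 = 112
h = 1/7 + (6)²/112 = 0.142857 + 0.321429 = 0.464

h = 0.464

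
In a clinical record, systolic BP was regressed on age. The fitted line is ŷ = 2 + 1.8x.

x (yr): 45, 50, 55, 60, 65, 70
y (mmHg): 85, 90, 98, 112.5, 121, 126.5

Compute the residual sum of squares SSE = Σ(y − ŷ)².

x=45: ŷ = 2 + 1.8·45 = 83; e = 85 − 83 = 2
x=50: ŷ = 2 + 1.8·50 = 92; e = 90 − 92 = -2
x=55: ŷ = 2 + 1.8·55 = 101; e = 98 − 101 = -3
x=60: ŷ = 2 + 1.8·60 = 110; e = 112.5 − 110 = 2.5
x=65: ŷ = 2 + 1.8·65 = 119; e = 121 − 119 = 2
x=70: ŷ = 2 + 1.8·70 = 128; e = 126.5 − 128 = -1.5
SSE = 4 + 4 + 9 + 6.25 + 4 + 2.25 = 29.5

SSE = 29.5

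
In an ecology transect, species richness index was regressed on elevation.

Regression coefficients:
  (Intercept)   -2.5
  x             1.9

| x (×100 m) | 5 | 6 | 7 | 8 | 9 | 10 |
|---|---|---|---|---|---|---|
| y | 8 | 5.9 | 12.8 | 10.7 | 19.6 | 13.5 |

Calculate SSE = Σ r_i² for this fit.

SSE = 52

x=5: ŷ = -2.5 + 1.9·5 = 7; r = 8 − 7 = 1
x=6: ŷ = -2.5 + 1.9·6 = 8.9; r = 5.9 − 8.9 = -3
x=7: ŷ = -2.5 + 1.9·7 = 10.8; r = 12.8 − 10.8 = 2
x=8: ŷ = -2.5 + 1.9·8 = 12.7; r = 10.7 − 12.7 = -2
x=9: ŷ = -2.5 + 1.9·9 = 14.6; r = 19.6 − 14.6 = 5
x=10: ŷ = -2.5 + 1.9·10 = 16.5; r = 13.5 − 16.5 = -3
SSE = 1 + 9 + 4 + 4 + 25 + 9 = 52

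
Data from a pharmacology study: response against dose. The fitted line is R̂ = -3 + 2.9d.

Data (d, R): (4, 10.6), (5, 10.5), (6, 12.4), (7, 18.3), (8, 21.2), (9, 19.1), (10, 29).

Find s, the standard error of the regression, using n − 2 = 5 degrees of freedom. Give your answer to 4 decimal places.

d=4: R̂ = -3 + 2.9·4 = 8.6; e = 10.6 − 8.6 = 2
d=5: R̂ = -3 + 2.9·5 = 11.5; e = 10.5 − 11.5 = -1
d=6: R̂ = -3 + 2.9·6 = 14.4; e = 12.4 − 14.4 = -2
d=7: R̂ = -3 + 2.9·7 = 17.3; e = 18.3 − 17.3 = 1
d=8: R̂ = -3 + 2.9·8 = 20.2; e = 21.2 − 20.2 = 1
d=9: R̂ = -3 + 2.9·9 = 23.1; e = 19.1 − 23.1 = -4
d=10: R̂ = -3 + 2.9·10 = 26; e = 29 − 26 = 3
SSE = 4 + 1 + 4 + 1 + 1 + 16 + 9 = 36
s = √(36/5) = √7.2 ≈ 2.6833

s = 2.6833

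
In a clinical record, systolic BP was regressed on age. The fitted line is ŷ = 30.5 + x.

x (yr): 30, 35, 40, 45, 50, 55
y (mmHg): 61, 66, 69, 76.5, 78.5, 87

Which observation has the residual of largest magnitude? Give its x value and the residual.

x=30: ŷ = 30.5 + 30 = 60.5; r = 61 − 60.5 = 0.5
x=35: ŷ = 30.5 + 35 = 65.5; r = 66 − 65.5 = 0.5
x=40: ŷ = 30.5 + 40 = 70.5; r = 69 − 70.5 = -1.5
x=45: ŷ = 30.5 + 45 = 75.5; r = 76.5 − 75.5 = 1
x=50: ŷ = 30.5 + 50 = 80.5; r = 78.5 − 80.5 = -2
x=55: ŷ = 30.5 + 55 = 85.5; r = 87 − 85.5 = 1.5
Largest |r| is 2 at x = 50, residual -2.

x = 50, r = -2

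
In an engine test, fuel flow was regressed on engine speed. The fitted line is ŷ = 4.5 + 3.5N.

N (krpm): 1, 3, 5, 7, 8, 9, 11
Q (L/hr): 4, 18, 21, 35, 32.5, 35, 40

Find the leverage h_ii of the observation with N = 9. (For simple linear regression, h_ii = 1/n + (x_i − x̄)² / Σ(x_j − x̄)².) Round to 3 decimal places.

h = 0.243

N̄ = (1 + 3 + 5 + 7 + 8 + 9 + 11)/7 = 6.28571
Σ(N − N̄)² = 27.9388 + 10.7959 + 1.65306 + 0.510204 + 2.93878 + 7.36735 + 22.2245 = 73.4286
h = 1/7 + (2.71429)²/73.4286 = 0.142857 + 0.100334 = 0.243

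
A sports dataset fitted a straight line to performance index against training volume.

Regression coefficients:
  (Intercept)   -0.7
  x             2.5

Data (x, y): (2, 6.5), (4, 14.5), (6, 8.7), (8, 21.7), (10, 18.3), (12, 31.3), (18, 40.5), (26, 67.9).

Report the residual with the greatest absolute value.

e = -6

x=2: ŷ = -0.7 + 2.5·2 = 4.3; e = 6.5 − 4.3 = 2.2
x=4: ŷ = -0.7 + 2.5·4 = 9.3; e = 14.5 − 9.3 = 5.2
x=6: ŷ = -0.7 + 2.5·6 = 14.3; e = 8.7 − 14.3 = -5.6
x=8: ŷ = -0.7 + 2.5·8 = 19.3; e = 21.7 − 19.3 = 2.4
x=10: ŷ = -0.7 + 2.5·10 = 24.3; e = 18.3 − 24.3 = -6
x=12: ŷ = -0.7 + 2.5·12 = 29.3; e = 31.3 − 29.3 = 2
x=18: ŷ = -0.7 + 2.5·18 = 44.3; e = 40.5 − 44.3 = -3.8
x=26: ŷ = -0.7 + 2.5·26 = 64.3; e = 67.9 − 64.3 = 3.6
Largest |e| is 6 at x = 10, residual -6.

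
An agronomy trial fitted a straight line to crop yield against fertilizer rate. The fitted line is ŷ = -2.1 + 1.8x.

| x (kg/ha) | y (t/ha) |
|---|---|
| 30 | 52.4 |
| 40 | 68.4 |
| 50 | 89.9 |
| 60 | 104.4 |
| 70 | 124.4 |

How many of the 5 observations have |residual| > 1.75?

1

x=30: ŷ = -2.1 + 1.8·30 = 51.9; r = 52.4 − 51.9 = 0.5
x=40: ŷ = -2.1 + 1.8·40 = 69.9; r = 68.4 − 69.9 = -1.5
x=50: ŷ = -2.1 + 1.8·50 = 87.9; r = 89.9 − 87.9 = 2
x=60: ŷ = -2.1 + 1.8·60 = 105.9; r = 104.4 − 105.9 = -1.5
x=70: ŷ = -2.1 + 1.8·70 = 123.9; r = 124.4 − 123.9 = 0.5
|r| > 1.75: x=50 (|r|=2) → 1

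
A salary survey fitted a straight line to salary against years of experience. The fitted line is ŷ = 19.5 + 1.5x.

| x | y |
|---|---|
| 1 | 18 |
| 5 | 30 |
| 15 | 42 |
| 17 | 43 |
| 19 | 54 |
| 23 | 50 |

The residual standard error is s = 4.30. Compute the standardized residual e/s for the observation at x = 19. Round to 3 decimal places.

1.395

ŷ = 19.5 + 1.5·19 = 48
e = 54 − 48 = 6
e/s = 6 / 4.30 = 1.395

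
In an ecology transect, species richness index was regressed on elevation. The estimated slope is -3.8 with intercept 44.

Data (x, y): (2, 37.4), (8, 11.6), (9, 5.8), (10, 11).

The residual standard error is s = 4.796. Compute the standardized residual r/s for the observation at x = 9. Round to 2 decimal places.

ŷ = 44 − 3.8·9 = 9.8
r = 5.8 − 9.8 = -4
r/s = -4 / 4.796 = -0.83

-0.83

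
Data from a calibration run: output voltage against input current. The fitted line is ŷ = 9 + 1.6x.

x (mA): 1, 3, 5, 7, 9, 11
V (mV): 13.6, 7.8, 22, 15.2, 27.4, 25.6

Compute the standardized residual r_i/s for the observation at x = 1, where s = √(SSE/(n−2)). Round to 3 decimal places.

0.567

x=1: ŷ = 9 + 1.6·1 = 10.6; r = 13.6 − 10.6 = 3
x=3: ŷ = 9 + 1.6·3 = 13.8; r = 7.8 − 13.8 = -6
x=5: ŷ = 9 + 1.6·5 = 17; r = 22 − 17 = 5
x=7: ŷ = 9 + 1.6·7 = 20.2; r = 15.2 − 20.2 = -5
x=9: ŷ = 9 + 1.6·9 = 23.4; r = 27.4 − 23.4 = 4
x=11: ŷ = 9 + 1.6·11 = 26.6; r = 25.6 − 26.6 = -1
SSE = 9 + 36 + 25 + 25 + 16 + 1 = 112
s = √(112/4) = 5.2915
r/s = 3 / 5.2915 = 0.567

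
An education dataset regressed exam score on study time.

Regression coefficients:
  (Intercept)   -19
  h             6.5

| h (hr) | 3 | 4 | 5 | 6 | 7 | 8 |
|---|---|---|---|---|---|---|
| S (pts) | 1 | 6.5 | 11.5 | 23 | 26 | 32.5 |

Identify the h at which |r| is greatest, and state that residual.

h=3: ŷ = -19 + 6.5·3 = 0.5; r = 1 − 0.5 = 0.5
h=4: ŷ = -19 + 6.5·4 = 7; r = 6.5 − 7 = -0.5
h=5: ŷ = -19 + 6.5·5 = 13.5; r = 11.5 − 13.5 = -2
h=6: ŷ = -19 + 6.5·6 = 20; r = 23 − 20 = 3
h=7: ŷ = -19 + 6.5·7 = 26.5; r = 26 − 26.5 = -0.5
h=8: ŷ = -19 + 6.5·8 = 33; r = 32.5 − 33 = -0.5
Largest |r| is 3 at h = 6, residual 3.

h = 6, r = 3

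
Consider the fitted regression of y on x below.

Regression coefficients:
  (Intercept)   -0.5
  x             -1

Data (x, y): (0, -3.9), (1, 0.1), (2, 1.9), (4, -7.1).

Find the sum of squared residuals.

x=0: ŷ = -0.5 − 0 = -0.5; r = -3.9 − (-0.5) = -3.4
x=1: ŷ = -0.5 − 1 = -1.5; r = 0.1 − (-1.5) = 1.6
x=2: ŷ = -0.5 − 2 = -2.5; r = 1.9 − (-2.5) = 4.4
x=4: ŷ = -0.5 − 4 = -4.5; r = -7.1 − (-4.5) = -2.6
SSE = 11.56 + 2.56 + 19.36 + 6.76 = 40.24

SSE = 40.24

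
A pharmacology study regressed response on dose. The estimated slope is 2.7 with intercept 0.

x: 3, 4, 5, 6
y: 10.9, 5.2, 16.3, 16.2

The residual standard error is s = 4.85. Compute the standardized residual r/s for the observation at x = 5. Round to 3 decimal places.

0.577

ŷ = 2.7·5 = 13.5
r = 16.3 − 13.5 = 2.8
r/s = 2.8 / 4.85 = 0.577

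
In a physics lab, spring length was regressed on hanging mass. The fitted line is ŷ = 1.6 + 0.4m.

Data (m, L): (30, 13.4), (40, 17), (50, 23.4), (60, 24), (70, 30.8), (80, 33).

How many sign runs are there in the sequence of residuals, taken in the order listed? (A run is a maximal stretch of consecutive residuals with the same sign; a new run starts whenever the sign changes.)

m=30: ŷ = 1.6 + 0.4·30 = 13.6; r = 13.4 − 13.6 = -0.2
m=40: ŷ = 1.6 + 0.4·40 = 17.6; r = 17 − 17.6 = -0.6
m=50: ŷ = 1.6 + 0.4·50 = 21.6; r = 23.4 − 21.6 = 1.8
m=60: ŷ = 1.6 + 0.4·60 = 25.6; r = 24 − 25.6 = -1.6
m=70: ŷ = 1.6 + 0.4·70 = 29.6; r = 30.8 − 29.6 = 1.2
m=80: ŷ = 1.6 + 0.4·80 = 33.6; r = 33 − 33.6 = -0.6
Signs: − − + − + −
Runs: −×2, +×1, −×1, +×1, −×1 → 5

5 runs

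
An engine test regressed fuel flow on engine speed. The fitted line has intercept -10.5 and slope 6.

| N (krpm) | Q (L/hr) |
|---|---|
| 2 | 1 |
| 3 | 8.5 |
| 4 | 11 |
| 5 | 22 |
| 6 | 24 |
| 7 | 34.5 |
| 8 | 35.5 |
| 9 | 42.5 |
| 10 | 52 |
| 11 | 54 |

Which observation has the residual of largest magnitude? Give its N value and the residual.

N = 7, r = 3

N=2: Q̂ = -10.5 + 6·2 = 1.5; r = 1 − 1.5 = -0.5
N=3: Q̂ = -10.5 + 6·3 = 7.5; r = 8.5 − 7.5 = 1
N=4: Q̂ = -10.5 + 6·4 = 13.5; r = 11 − 13.5 = -2.5
N=5: Q̂ = -10.5 + 6·5 = 19.5; r = 22 − 19.5 = 2.5
N=6: Q̂ = -10.5 + 6·6 = 25.5; r = 24 − 25.5 = -1.5
N=7: Q̂ = -10.5 + 6·7 = 31.5; r = 34.5 − 31.5 = 3
N=8: Q̂ = -10.5 + 6·8 = 37.5; r = 35.5 − 37.5 = -2
N=9: Q̂ = -10.5 + 6·9 = 43.5; r = 42.5 − 43.5 = -1
N=10: Q̂ = -10.5 + 6·10 = 49.5; r = 52 − 49.5 = 2.5
N=11: Q̂ = -10.5 + 6·11 = 55.5; r = 54 − 55.5 = -1.5
Largest |r| is 3 at N = 7, residual 3.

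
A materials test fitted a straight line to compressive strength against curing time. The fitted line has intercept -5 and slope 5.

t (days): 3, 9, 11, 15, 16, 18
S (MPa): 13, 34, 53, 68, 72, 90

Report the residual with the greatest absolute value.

t=3: ŷ = -5 + 5·3 = 10; r = 13 − 10 = 3
t=9: ŷ = -5 + 5·9 = 40; r = 34 − 40 = -6
t=11: ŷ = -5 + 5·11 = 50; r = 53 − 50 = 3
t=15: ŷ = -5 + 5·15 = 70; r = 68 − 70 = -2
t=16: ŷ = -5 + 5·16 = 75; r = 72 − 75 = -3
t=18: ŷ = -5 + 5·18 = 85; r = 90 − 85 = 5
Largest |r| is 6 at t = 9, residual -6.

r = -6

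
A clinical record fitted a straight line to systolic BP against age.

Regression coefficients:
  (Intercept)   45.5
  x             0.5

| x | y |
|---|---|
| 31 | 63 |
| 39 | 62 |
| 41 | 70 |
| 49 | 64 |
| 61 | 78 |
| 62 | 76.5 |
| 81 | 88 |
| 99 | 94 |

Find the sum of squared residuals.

x=31: ŷ = 45.5 + 0.5·31 = 61; r = 63 − 61 = 2
x=39: ŷ = 45.5 + 0.5·39 = 65; r = 62 − 65 = -3
x=41: ŷ = 45.5 + 0.5·41 = 66; r = 70 − 66 = 4
x=49: ŷ = 45.5 + 0.5·49 = 70; r = 64 − 70 = -6
x=61: ŷ = 45.5 + 0.5·61 = 76; r = 78 − 76 = 2
x=62: ŷ = 45.5 + 0.5·62 = 76.5; r = 76.5 − 76.5 = 0
x=81: ŷ = 45.5 + 0.5·81 = 86; r = 88 − 86 = 2
x=99: ŷ = 45.5 + 0.5·99 = 95; r = 94 − 95 = -1
SSE = 4 + 9 + 16 + 36 + 4 + 0 + 4 + 1 = 74

SSE = 74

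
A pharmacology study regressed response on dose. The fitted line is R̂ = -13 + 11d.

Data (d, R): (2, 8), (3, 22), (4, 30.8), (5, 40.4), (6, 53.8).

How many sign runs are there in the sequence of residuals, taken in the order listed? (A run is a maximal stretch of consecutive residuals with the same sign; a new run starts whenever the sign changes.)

d=2: R̂ = -13 + 11·2 = 9; e = 8 − 9 = -1
d=3: R̂ = -13 + 11·3 = 20; e = 22 − 20 = 2
d=4: R̂ = -13 + 11·4 = 31; e = 30.8 − 31 = -0.2
d=5: R̂ = -13 + 11·5 = 42; e = 40.4 − 42 = -1.6
d=6: R̂ = -13 + 11·6 = 53; e = 53.8 − 53 = 0.8
Signs: − + − − +
Runs: −×1, +×1, −×2, +×1 → 4

4 runs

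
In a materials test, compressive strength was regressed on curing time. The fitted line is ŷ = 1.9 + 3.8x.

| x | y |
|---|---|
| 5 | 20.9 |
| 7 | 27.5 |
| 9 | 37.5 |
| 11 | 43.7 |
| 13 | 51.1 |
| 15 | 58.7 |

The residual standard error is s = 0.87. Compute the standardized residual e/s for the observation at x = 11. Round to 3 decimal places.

ŷ = 1.9 + 3.8·11 = 43.7
e = 43.7 − 43.7 = 0
e/s = 0 / 0.87 = 0.000

0.000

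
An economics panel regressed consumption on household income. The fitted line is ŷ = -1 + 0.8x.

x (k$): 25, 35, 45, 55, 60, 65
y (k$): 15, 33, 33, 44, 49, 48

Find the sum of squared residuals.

SSE = 70

x=25: ŷ = -1 + 0.8·25 = 19; r = 15 − 19 = -4
x=35: ŷ = -1 + 0.8·35 = 27; r = 33 − 27 = 6
x=45: ŷ = -1 + 0.8·45 = 35; r = 33 − 35 = -2
x=55: ŷ = -1 + 0.8·55 = 43; r = 44 − 43 = 1
x=60: ŷ = -1 + 0.8·60 = 47; r = 49 − 47 = 2
x=65: ŷ = -1 + 0.8·65 = 51; r = 48 − 51 = -3
SSE = 16 + 36 + 4 + 1 + 4 + 9 = 70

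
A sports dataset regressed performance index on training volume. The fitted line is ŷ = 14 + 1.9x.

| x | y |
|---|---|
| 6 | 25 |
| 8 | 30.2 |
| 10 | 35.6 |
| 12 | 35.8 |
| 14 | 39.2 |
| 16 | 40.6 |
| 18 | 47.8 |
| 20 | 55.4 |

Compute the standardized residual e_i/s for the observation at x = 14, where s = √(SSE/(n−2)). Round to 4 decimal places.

x=6: ŷ = 14 + 1.9·6 = 25.4; e = 25 − 25.4 = -0.4
x=8: ŷ = 14 + 1.9·8 = 29.2; e = 30.2 − 29.2 = 1
x=10: ŷ = 14 + 1.9·10 = 33; e = 35.6 − 33 = 2.6
x=12: ŷ = 14 + 1.9·12 = 36.8; e = 35.8 − 36.8 = -1
x=14: ŷ = 14 + 1.9·14 = 40.6; e = 39.2 − 40.6 = -1.4
x=16: ŷ = 14 + 1.9·16 = 44.4; e = 40.6 − 44.4 = -3.8
x=18: ŷ = 14 + 1.9·18 = 48.2; e = 47.8 − 48.2 = -0.4
x=20: ŷ = 14 + 1.9·20 = 52; e = 55.4 − 52 = 3.4
SSE = 0.16 + 1 + 6.76 + 1 + 1.96 + 14.44 + 0.16 + 11.56 = 37.04
s = √(37.04/6) = 2.48462
e/s = -1.4 / 2.48462 = -0.5635

-0.5635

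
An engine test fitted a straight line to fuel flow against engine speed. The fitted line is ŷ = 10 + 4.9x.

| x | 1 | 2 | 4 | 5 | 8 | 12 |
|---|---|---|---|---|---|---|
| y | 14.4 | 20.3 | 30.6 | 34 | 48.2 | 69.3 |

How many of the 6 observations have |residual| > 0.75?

2

x=1: ŷ = 10 + 4.9·1 = 14.9; r = 14.4 − 14.9 = -0.5
x=2: ŷ = 10 + 4.9·2 = 19.8; r = 20.3 − 19.8 = 0.5
x=4: ŷ = 10 + 4.9·4 = 29.6; r = 30.6 − 29.6 = 1
x=5: ŷ = 10 + 4.9·5 = 34.5; r = 34 − 34.5 = -0.5
x=8: ŷ = 10 + 4.9·8 = 49.2; r = 48.2 − 49.2 = -1
x=12: ŷ = 10 + 4.9·12 = 68.8; r = 69.3 − 68.8 = 0.5
|r| > 0.75: x=4 (|r|=1), x=8 (|r|=1) → 2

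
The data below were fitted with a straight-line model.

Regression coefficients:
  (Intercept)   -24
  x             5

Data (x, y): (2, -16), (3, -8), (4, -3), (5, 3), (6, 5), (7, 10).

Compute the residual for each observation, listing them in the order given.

-2, 1, 1, 2, -1, -1

x=2: ŷ = -24 + 5·2 = -14; r = -16 − (-14) = -2
x=3: ŷ = -24 + 5·3 = -9; r = -8 − (-9) = 1
x=4: ŷ = -24 + 5·4 = -4; r = -3 − (-4) = 1
x=5: ŷ = -24 + 5·5 = 1; r = 3 − 1 = 2
x=6: ŷ = -24 + 5·6 = 6; r = 5 − 6 = -1
x=7: ŷ = -24 + 5·7 = 11; r = 10 − 11 = -1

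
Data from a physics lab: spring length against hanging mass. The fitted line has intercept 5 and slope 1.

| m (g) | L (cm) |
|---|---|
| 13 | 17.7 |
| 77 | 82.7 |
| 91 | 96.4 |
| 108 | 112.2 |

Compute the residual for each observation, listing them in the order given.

m=13: L̂ = 5 + 13 = 18; e = 17.7 − 18 = -0.3
m=77: L̂ = 5 + 77 = 82; e = 82.7 − 82 = 0.7
m=91: L̂ = 5 + 91 = 96; e = 96.4 − 96 = 0.4
m=108: L̂ = 5 + 108 = 113; e = 112.2 − 113 = -0.8

-0.3, 0.7, 0.4, -0.8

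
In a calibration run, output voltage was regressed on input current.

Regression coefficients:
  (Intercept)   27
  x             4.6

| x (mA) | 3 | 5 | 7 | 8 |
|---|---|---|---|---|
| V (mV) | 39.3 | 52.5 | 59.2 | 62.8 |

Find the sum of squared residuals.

x=3: V̂ = 27 + 4.6·3 = 40.8; e = 39.3 − 40.8 = -1.5
x=5: V̂ = 27 + 4.6·5 = 50; e = 52.5 − 50 = 2.5
x=7: V̂ = 27 + 4.6·7 = 59.2; e = 59.2 − 59.2 = 0
x=8: V̂ = 27 + 4.6·8 = 63.8; e = 62.8 − 63.8 = -1
SSE = 2.25 + 6.25 + 0 + 1 = 9.5

SSE = 9.5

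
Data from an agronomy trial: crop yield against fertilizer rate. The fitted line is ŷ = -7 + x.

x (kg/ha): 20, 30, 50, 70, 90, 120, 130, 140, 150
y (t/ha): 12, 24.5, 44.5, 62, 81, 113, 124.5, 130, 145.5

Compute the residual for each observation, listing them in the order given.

x=20: ŷ = -7 + 20 = 13; r = 12 − 13 = -1
x=30: ŷ = -7 + 30 = 23; r = 24.5 − 23 = 1.5
x=50: ŷ = -7 + 50 = 43; r = 44.5 − 43 = 1.5
x=70: ŷ = -7 + 70 = 63; r = 62 − 63 = -1
x=90: ŷ = -7 + 90 = 83; r = 81 − 83 = -2
x=120: ŷ = -7 + 120 = 113; r = 113 − 113 = 0
x=130: ŷ = -7 + 130 = 123; r = 124.5 − 123 = 1.5
x=140: ŷ = -7 + 140 = 133; r = 130 − 133 = -3
x=150: ŷ = -7 + 150 = 143; r = 145.5 − 143 = 2.5

-1, 1.5, 1.5, -1, -2, 0, 1.5, -3, 2.5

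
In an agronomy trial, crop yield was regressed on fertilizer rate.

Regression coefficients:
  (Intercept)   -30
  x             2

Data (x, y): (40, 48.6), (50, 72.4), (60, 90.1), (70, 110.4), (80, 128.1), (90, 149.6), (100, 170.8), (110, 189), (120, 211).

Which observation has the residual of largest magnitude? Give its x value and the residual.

x = 50, r = 2.4

x=40: ŷ = -30 + 2·40 = 50; r = 48.6 − 50 = -1.4
x=50: ŷ = -30 + 2·50 = 70; r = 72.4 − 70 = 2.4
x=60: ŷ = -30 + 2·60 = 90; r = 90.1 − 90 = 0.1
x=70: ŷ = -30 + 2·70 = 110; r = 110.4 − 110 = 0.4
x=80: ŷ = -30 + 2·80 = 130; r = 128.1 − 130 = -1.9
x=90: ŷ = -30 + 2·90 = 150; r = 149.6 − 150 = -0.4
x=100: ŷ = -30 + 2·100 = 170; r = 170.8 − 170 = 0.8
x=110: ŷ = -30 + 2·110 = 190; r = 189 − 190 = -1
x=120: ŷ = -30 + 2·120 = 210; r = 211 − 210 = 1
Largest |r| is 2.4 at x = 50, residual 2.4.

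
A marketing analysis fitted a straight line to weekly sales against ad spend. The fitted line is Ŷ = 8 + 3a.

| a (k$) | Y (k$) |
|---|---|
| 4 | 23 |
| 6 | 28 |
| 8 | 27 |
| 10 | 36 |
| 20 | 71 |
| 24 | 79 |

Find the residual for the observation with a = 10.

r = -2

Ŷ = 8 + 3·10 = 38
r = 36 − 38 = -2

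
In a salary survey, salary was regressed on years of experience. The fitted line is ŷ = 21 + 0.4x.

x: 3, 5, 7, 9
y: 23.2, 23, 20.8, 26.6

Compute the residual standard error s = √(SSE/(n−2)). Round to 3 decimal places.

s = 2.646

x=3: ŷ = 21 + 0.4·3 = 22.2; e = 23.2 − 22.2 = 1
x=5: ŷ = 21 + 0.4·5 = 23; e = 23 − 23 = 0
x=7: ŷ = 21 + 0.4·7 = 23.8; e = 20.8 − 23.8 = -3
x=9: ŷ = 21 + 0.4·9 = 24.6; e = 26.6 − 24.6 = 2
SSE = 1 + 0 + 9 + 4 = 14
s = √(14/2) = √7 ≈ 2.646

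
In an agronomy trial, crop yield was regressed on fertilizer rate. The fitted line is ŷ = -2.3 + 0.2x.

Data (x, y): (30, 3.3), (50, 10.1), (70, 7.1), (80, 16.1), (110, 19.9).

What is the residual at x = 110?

ŷ = -2.3 + 0.2·110 = 19.7
r = 19.9 − 19.7 = 0.2

r = 0.2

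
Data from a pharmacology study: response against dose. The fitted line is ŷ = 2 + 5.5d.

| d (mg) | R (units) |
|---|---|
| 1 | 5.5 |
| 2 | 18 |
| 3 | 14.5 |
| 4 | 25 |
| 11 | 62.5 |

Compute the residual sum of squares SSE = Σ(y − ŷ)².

SSE = 46

d=1: ŷ = 2 + 5.5·1 = 7.5; e = 5.5 − 7.5 = -2
d=2: ŷ = 2 + 5.5·2 = 13; e = 18 − 13 = 5
d=3: ŷ = 2 + 5.5·3 = 18.5; e = 14.5 − 18.5 = -4
d=4: ŷ = 2 + 5.5·4 = 24; e = 25 − 24 = 1
d=11: ŷ = 2 + 5.5·11 = 62.5; e = 62.5 − 62.5 = 0
SSE = 4 + 25 + 16 + 1 + 0 = 46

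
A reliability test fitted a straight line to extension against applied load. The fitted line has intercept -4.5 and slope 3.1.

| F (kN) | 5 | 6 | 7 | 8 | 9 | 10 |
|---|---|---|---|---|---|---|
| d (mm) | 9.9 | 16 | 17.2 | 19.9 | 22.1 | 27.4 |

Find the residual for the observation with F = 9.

r = -1.3

d̂ = -4.5 + 3.1·9 = 23.4
r = 22.1 − 23.4 = -1.3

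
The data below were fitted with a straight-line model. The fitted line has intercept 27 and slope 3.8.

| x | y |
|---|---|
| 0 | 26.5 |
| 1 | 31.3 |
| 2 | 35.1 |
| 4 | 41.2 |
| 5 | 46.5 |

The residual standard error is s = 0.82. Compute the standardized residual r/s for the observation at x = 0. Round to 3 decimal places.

ŷ = 27 + 3.8·0 = 27
r = 26.5 − 27 = -0.5
r/s = -0.5 / 0.82 = -0.610

-0.610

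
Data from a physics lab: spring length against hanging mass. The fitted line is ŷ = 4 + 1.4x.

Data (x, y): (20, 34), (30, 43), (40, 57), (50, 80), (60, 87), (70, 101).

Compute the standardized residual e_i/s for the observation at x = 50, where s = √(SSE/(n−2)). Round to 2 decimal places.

x=20: ŷ = 4 + 1.4·20 = 32; e = 34 − 32 = 2
x=30: ŷ = 4 + 1.4·30 = 46; e = 43 − 46 = -3
x=40: ŷ = 4 + 1.4·40 = 60; e = 57 − 60 = -3
x=50: ŷ = 4 + 1.4·50 = 74; e = 80 − 74 = 6
x=60: ŷ = 4 + 1.4·60 = 88; e = 87 − 88 = -1
x=70: ŷ = 4 + 1.4·70 = 102; e = 101 − 102 = -1
SSE = 4 + 9 + 9 + 36 + 1 + 1 = 60
s = √(60/4) = 3.87298
e/s = 6 / 3.87298 = 1.55

1.55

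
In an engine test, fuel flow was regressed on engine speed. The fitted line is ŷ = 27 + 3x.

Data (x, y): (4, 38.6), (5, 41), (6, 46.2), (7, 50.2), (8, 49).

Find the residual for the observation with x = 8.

r = -2

ŷ = 27 + 3·8 = 51
r = 49 − 51 = -2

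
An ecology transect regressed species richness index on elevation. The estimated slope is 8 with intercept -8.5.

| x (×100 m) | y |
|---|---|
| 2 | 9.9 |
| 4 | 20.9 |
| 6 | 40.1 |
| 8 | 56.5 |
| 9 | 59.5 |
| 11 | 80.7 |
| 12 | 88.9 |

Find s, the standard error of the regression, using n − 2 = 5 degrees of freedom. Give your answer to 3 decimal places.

x=2: ŷ = -8.5 + 8·2 = 7.5; r = 9.9 − 7.5 = 2.4
x=4: ŷ = -8.5 + 8·4 = 23.5; r = 20.9 − 23.5 = -2.6
x=6: ŷ = -8.5 + 8·6 = 39.5; r = 40.1 − 39.5 = 0.6
x=8: ŷ = -8.5 + 8·8 = 55.5; r = 56.5 − 55.5 = 1
x=9: ŷ = -8.5 + 8·9 = 63.5; r = 59.5 − 63.5 = -4
x=11: ŷ = -8.5 + 8·11 = 79.5; r = 80.7 − 79.5 = 1.2
x=12: ŷ = -8.5 + 8·12 = 87.5; r = 88.9 − 87.5 = 1.4
SSE = 5.76 + 6.76 + 0.36 + 1 + 16 + 1.44 + 1.96 = 33.28
s = √(33.28/5) = √6.656 ≈ 2.580

s = 2.580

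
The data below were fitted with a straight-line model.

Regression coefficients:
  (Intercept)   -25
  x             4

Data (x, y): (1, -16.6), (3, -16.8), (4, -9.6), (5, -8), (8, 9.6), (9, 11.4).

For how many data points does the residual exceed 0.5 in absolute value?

5

x=1: ŷ = -25 + 4·1 = -21; r = -16.6 − (-21) = 4.4
x=3: ŷ = -25 + 4·3 = -13; r = -16.8 − (-13) = -3.8
x=4: ŷ = -25 + 4·4 = -9; r = -9.6 − (-9) = -0.6
x=5: ŷ = -25 + 4·5 = -5; r = -8 − (-5) = -3
x=8: ŷ = -25 + 4·8 = 7; r = 9.6 − 7 = 2.6
x=9: ŷ = -25 + 4·9 = 11; r = 11.4 − 11 = 0.4
|r| > 0.5: x=1 (|r|=4.4), x=3 (|r|=3.8), x=4 (|r|=0.6), x=5 (|r|=3), x=8 (|r|=2.6) → 5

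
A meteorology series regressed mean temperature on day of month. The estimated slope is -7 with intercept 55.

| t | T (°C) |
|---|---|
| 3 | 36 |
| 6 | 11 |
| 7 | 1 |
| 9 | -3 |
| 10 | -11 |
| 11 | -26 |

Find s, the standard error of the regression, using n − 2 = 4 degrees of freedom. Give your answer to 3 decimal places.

s = 4.743

t=3: T̂ = 55 − 7·3 = 34; e = 36 − 34 = 2
t=6: T̂ = 55 − 7·6 = 13; e = 11 − 13 = -2
t=7: T̂ = 55 − 7·7 = 6; e = 1 − 6 = -5
t=9: T̂ = 55 − 7·9 = -8; e = -3 − (-8) = 5
t=10: T̂ = 55 − 7·10 = -15; e = -11 − (-15) = 4
t=11: T̂ = 55 − 7·11 = -22; e = -26 − (-22) = -4
SSE = 4 + 4 + 25 + 25 + 16 + 16 = 90
s = √(90/4) = √22.5 ≈ 4.743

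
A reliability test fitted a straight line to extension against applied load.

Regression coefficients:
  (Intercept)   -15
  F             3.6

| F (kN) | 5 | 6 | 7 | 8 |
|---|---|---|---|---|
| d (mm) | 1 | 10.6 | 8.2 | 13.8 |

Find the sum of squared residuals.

SSE = 24

F=5: d̂ = -15 + 3.6·5 = 3; r = 1 − 3 = -2
F=6: d̂ = -15 + 3.6·6 = 6.6; r = 10.6 − 6.6 = 4
F=7: d̂ = -15 + 3.6·7 = 10.2; r = 8.2 − 10.2 = -2
F=8: d̂ = -15 + 3.6·8 = 13.8; r = 13.8 − 13.8 = 0
SSE = 4 + 16 + 4 + 0 = 24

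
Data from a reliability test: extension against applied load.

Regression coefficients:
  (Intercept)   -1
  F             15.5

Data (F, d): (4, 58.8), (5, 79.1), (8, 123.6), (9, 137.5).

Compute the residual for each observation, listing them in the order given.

F=4: d̂ = -1 + 15.5·4 = 61; e = 58.8 − 61 = -2.2
F=5: d̂ = -1 + 15.5·5 = 76.5; e = 79.1 − 76.5 = 2.6
F=8: d̂ = -1 + 15.5·8 = 123; e = 123.6 − 123 = 0.6
F=9: d̂ = -1 + 15.5·9 = 138.5; e = 137.5 − 138.5 = -1

-2.2, 2.6, 0.6, -1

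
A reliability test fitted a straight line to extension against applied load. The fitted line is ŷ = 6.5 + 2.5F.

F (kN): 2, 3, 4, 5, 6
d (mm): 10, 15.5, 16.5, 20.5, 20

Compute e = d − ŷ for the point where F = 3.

e = 1.5

ŷ = 6.5 + 2.5·3 = 14
e = 15.5 − 14 = 1.5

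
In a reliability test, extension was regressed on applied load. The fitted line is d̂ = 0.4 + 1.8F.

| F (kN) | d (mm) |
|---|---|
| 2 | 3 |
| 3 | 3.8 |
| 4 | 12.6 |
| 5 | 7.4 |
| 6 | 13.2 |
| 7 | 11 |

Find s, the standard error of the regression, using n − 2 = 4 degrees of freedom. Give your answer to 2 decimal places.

F=2: d̂ = 0.4 + 1.8·2 = 4; e = 3 − 4 = -1
F=3: d̂ = 0.4 + 1.8·3 = 5.8; e = 3.8 − 5.8 = -2
F=4: d̂ = 0.4 + 1.8·4 = 7.6; e = 12.6 − 7.6 = 5
F=5: d̂ = 0.4 + 1.8·5 = 9.4; e = 7.4 − 9.4 = -2
F=6: d̂ = 0.4 + 1.8·6 = 11.2; e = 13.2 − 11.2 = 2
F=7: d̂ = 0.4 + 1.8·7 = 13; e = 11 − 13 = -2
SSE = 1 + 4 + 25 + 4 + 4 + 4 = 42
s = √(42/4) = √10.5 ≈ 3.24

s = 3.24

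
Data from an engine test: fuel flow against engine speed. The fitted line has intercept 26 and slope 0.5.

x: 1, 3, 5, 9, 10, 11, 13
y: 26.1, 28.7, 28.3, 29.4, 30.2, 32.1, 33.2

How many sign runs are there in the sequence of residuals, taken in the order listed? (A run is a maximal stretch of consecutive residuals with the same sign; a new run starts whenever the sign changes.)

4 runs

x=1: ŷ = 26 + 0.5·1 = 26.5; r = 26.1 − 26.5 = -0.4
x=3: ŷ = 26 + 0.5·3 = 27.5; r = 28.7 − 27.5 = 1.2
x=5: ŷ = 26 + 0.5·5 = 28.5; r = 28.3 − 28.5 = -0.2
x=9: ŷ = 26 + 0.5·9 = 30.5; r = 29.4 − 30.5 = -1.1
x=10: ŷ = 26 + 0.5·10 = 31; r = 30.2 − 31 = -0.8
x=11: ŷ = 26 + 0.5·11 = 31.5; r = 32.1 − 31.5 = 0.6
x=13: ŷ = 26 + 0.5·13 = 32.5; r = 33.2 − 32.5 = 0.7
Signs: − + − − − + +
Runs: −×1, +×1, −×3, +×2 → 4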